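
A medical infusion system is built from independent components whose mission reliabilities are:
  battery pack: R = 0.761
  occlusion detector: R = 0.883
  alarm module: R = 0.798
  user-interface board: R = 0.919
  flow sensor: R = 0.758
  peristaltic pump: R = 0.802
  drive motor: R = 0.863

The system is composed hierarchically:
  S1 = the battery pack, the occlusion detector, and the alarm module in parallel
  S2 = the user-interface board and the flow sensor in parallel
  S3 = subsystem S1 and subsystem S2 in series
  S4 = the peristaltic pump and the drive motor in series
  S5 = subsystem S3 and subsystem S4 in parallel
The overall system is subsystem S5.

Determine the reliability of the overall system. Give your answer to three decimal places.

Parallel (battery pack, occlusion detector, and alarm module): 1 − (1 − 0.76100)(1 − 0.88300)(1 − 0.79800) = 0.99435
Parallel (user-interface board and flow sensor): 1 − (1 − 0.91900)(1 − 0.75800) = 0.98040
Series ([0.99435] and [0.98040]): 0.99435 × 0.98040 = 0.97486
Series (peristaltic pump and drive motor): 0.80200 × 0.86300 = 0.69213
Parallel ([0.97486] and [0.69213]): 1 − (1 − 0.97486)(1 − 0.69213) = 0.992

0.992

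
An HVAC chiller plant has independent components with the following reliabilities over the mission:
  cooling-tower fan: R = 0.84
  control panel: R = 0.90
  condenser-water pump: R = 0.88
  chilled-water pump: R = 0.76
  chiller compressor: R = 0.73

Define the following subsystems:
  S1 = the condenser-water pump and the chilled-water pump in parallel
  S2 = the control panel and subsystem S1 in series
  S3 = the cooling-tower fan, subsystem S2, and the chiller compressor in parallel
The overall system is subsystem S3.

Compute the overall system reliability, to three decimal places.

0.995

Parallel (condenser-water pump and chilled-water pump): 1 − (1 − 0.88000)(1 − 0.76000) = 0.97120
Series (control panel and [0.97120]): 0.90000 × 0.97120 = 0.87408
Parallel (cooling-tower fan, [0.87408], and chiller compressor): 1 − (1 − 0.84000)(1 − 0.87408)(1 − 0.73000) = 0.995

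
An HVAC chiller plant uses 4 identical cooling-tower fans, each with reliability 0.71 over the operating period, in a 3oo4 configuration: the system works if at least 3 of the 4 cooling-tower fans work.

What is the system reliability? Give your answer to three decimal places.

R = Σ_{i=3}^{4} C(4,i) p^i (1−p)^{4−i} with p = 0.71
C(4,3)·0.71^3·0.29^1 = 0.41518
C(4,4)·0.71^4·0.29^0 = 0.25412
Sum = 0.669

0.669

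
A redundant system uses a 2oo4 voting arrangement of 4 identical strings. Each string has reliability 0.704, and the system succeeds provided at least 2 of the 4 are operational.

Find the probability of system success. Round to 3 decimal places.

0.919

R = Σ_{i=2}^{4} C(4,i) p^i (1−p)^{4−i} with p = 0.704
C(4,2)·0.704^2·0.296^2 = 0.26054
C(4,3)·0.704^3·0.296^1 = 0.41311
C(4,4)·0.704^4·0.296^0 = 0.24564
Sum = 0.919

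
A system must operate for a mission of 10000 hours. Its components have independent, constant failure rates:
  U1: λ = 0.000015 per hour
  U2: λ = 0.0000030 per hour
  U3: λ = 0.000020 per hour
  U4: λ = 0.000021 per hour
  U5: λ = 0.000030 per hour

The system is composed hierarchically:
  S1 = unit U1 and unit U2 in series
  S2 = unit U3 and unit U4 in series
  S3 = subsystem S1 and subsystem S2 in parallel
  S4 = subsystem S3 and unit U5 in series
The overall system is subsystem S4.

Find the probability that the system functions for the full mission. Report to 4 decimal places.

0.6998

R(U1) = exp(−0.000015 × 10000) = 0.860708
R(U2) = exp(−0.0000030 × 10000) = 0.970446
R(U3) = exp(−0.000020 × 10000) = 0.818731
R(U4) = exp(−0.000021 × 10000) = 0.810584
R(U5) = exp(−0.000030 × 10000) = 0.740818
Series (U1 and U2): 0.860708 × 0.970446 = 0.835271
Series (U3 and U4): 0.818731 × 0.810584 = 0.663650
Parallel ([0.835271] and [0.663650]): 1 − (1 − 0.835271)(1 − 0.663650) = 0.944593
Series ([0.944593] and U5): 0.944593 × 0.740818 = 0.6998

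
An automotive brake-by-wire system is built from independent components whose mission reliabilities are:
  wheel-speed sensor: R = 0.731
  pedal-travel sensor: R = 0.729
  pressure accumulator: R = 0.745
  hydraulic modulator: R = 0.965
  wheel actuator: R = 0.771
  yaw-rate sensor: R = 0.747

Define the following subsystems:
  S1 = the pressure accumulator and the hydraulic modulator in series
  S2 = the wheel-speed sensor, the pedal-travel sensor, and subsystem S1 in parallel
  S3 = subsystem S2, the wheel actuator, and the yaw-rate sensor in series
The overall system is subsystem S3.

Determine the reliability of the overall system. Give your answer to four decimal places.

Series (pressure accumulator and hydraulic modulator): 0.745000 × 0.965000 = 0.718925
Parallel (wheel-speed sensor, pedal-travel sensor, and [0.718925]): 1 − (1 − 0.731000)(1 − 0.729000)(1 − 0.718925) = 0.979510
Series ([0.979510], wheel actuator, and yaw-rate sensor): 0.979510 × 0.771000 × 0.747000 = 0.5641

0.5641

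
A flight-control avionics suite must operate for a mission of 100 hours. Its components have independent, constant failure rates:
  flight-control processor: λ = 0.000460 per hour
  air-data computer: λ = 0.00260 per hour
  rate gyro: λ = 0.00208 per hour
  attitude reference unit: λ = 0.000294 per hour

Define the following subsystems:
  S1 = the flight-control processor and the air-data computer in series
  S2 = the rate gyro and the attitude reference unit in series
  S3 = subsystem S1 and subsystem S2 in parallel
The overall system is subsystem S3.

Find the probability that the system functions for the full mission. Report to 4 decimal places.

R(flight-control processor) = exp(−0.000460 × 100) = 0.955042
R(air-data computer) = exp(−0.00260 × 100) = 0.771052
R(rate gyro) = exp(−0.00208 × 100) = 0.812207
R(attitude reference unit) = exp(−0.000294 × 100) = 0.971028
Series (flight-control processor and air-data computer): 0.955042 × 0.771052 = 0.736387
Series (rate gyro and attitude reference unit): 0.812207 × 0.971028 = 0.788676
Parallel ([0.736387] and [0.788676]): 1 − (1 − 0.736387)(1 − 0.788676) = 0.9443

0.9443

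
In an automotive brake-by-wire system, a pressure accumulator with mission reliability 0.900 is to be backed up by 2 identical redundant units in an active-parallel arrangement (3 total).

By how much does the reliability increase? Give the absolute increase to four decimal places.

0.0990

R_before = 0.900
R_after = 1 − (1 − 0.900)^3 = 0.9990
ΔR = 0.9990 − 0.900 = 0.0990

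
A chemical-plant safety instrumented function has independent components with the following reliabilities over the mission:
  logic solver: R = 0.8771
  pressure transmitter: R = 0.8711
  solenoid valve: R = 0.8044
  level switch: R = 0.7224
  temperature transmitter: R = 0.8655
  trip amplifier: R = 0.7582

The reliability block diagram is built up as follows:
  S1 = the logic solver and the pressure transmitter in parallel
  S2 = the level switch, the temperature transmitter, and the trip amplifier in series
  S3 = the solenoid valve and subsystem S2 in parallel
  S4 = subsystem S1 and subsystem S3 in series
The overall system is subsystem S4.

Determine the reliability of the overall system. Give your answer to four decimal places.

0.8829

Parallel (logic solver and pressure transmitter): 1 − (1 − 0.877100)(1 − 0.871100) = 0.984158
Series (level switch, temperature transmitter, and trip amplifier): 0.722400 × 0.865500 × 0.758200 = 0.474055
Parallel (solenoid valve and [0.474055]): 1 − (1 − 0.804400)(1 − 0.474055) = 0.897125
Series ([0.984158] and [0.897125]): 0.984158 × 0.897125 = 0.8829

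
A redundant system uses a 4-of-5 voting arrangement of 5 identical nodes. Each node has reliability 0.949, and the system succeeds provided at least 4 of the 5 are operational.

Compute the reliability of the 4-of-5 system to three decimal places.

R = Σ_{i=4}^{5} C(5,i) p^i (1−p)^{5−i} with p = 0.949
C(5,4)·0.949^4·0.051^1 = 0.20683
C(5,5)·0.949^5·0.051^0 = 0.76972
Sum = 0.977

0.977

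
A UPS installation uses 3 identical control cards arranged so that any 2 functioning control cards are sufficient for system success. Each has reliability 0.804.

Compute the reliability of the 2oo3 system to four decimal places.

0.8998

R = Σ_{i=2}^{3} C(3,i) p^i (1−p)^{3−i} with p = 0.804
C(3,2)·0.804^2·0.196^1 = 0.380093
C(3,3)·0.804^3·0.196^0 = 0.519718
Sum = 0.8998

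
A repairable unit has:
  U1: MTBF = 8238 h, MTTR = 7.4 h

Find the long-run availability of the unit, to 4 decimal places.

0.9991

A(U1) = MTBF/(MTBF+MTTR) = 8238/(8238+7.4) = 0.9991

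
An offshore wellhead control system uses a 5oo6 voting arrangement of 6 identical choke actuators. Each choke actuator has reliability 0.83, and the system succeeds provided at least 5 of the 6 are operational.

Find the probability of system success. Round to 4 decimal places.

R = Σ_{i=5}^{6} C(6,i) p^i (1−p)^{6−i} with p = 0.83
C(6,5)·0.83^5·0.17^1 = 0.401782
C(6,6)·0.83^6·0.17^0 = 0.326940
Sum = 0.7287

0.7287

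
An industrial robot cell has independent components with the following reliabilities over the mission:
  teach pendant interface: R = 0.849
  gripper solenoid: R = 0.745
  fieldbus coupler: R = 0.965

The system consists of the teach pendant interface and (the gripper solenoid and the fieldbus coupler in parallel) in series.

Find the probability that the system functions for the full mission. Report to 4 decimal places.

Parallel (gripper solenoid and fieldbus coupler): 1 − (1 − 0.745000)(1 − 0.965000) = 0.991075
Series (teach pendant interface and [0.991075]): 0.849000 × 0.991075 = 0.8414

0.8414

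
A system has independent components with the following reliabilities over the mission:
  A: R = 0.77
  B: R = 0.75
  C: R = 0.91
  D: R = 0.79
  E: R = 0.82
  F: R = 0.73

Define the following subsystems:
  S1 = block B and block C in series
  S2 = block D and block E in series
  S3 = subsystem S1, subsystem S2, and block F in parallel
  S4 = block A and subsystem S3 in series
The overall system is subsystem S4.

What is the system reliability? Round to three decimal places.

0.747

Series (B and C): 0.75000 × 0.91000 = 0.68250
Series (D and E): 0.79000 × 0.82000 = 0.64780
Parallel ([0.68250], [0.64780], and F): 1 − (1 − 0.68250)(1 − 0.64780)(1 − 0.73000) = 0.96981
Series (A and [0.96981]): 0.77000 × 0.96981 = 0.747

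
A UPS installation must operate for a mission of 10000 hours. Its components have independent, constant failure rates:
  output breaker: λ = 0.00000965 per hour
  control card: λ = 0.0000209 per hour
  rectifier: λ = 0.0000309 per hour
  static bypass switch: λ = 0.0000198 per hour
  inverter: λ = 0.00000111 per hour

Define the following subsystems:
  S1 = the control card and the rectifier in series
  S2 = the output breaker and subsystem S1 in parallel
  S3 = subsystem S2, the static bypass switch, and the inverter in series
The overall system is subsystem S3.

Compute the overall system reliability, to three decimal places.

R(output breaker) = exp(−0.00000965 × 10000) = 0.90801
R(control card) = exp(−0.0000209 × 10000) = 0.81140
R(rectifier) = exp(−0.0000309 × 10000) = 0.73418
R(static bypass switch) = exp(−0.0000198 × 10000) = 0.82037
R(inverter) = exp(−0.00000111 × 10000) = 0.98896
Series (control card and rectifier): 0.81140 × 0.73418 = 0.59571
Parallel (output breaker and [0.59571]): 1 − (1 − 0.90801)(1 − 0.59571) = 0.96281
Series ([0.96281], static bypass switch, and inverter): 0.96281 × 0.82037 × 0.98896 = 0.781

0.781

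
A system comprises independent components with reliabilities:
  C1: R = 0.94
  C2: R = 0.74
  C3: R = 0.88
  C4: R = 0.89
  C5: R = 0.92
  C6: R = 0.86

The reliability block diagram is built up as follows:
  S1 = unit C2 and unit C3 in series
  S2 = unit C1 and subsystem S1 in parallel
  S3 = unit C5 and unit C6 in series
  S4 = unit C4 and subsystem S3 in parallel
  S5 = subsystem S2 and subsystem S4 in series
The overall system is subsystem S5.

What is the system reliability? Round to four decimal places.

0.9566

Series (C2 and C3): 0.740000 × 0.880000 = 0.651200
Parallel (C1 and [0.651200]): 1 − (1 − 0.940000)(1 − 0.651200) = 0.979072
Series (C5 and C6): 0.920000 × 0.860000 = 0.791200
Parallel (C4 and [0.791200]): 1 − (1 − 0.890000)(1 − 0.791200) = 0.977032
Series ([0.979072] and [0.977032]): 0.979072 × 0.977032 = 0.9566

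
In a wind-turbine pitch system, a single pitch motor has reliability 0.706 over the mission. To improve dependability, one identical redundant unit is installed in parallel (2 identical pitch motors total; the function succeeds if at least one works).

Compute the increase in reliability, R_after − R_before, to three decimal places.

R_before = 0.706
R_after = 1 − (1 − 0.706)^2 = 0.914
ΔR = 0.914 − 0.706 = 0.208

0.208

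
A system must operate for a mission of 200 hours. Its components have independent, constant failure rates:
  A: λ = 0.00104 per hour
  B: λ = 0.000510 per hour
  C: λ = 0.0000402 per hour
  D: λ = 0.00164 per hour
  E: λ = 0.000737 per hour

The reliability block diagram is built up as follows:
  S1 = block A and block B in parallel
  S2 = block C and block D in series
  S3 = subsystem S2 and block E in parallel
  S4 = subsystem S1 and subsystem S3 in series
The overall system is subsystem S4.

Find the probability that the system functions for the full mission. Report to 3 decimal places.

0.943

R(A) = exp(−0.00104 × 200) = 0.81221
R(B) = exp(−0.000510 × 200) = 0.90303
R(C) = exp(−0.0000402 × 200) = 0.99199
R(D) = exp(−0.00164 × 200) = 0.72036
R(E) = exp(−0.000737 × 200) = 0.86295
Parallel (A and B): 1 − (1 − 0.81221)(1 − 0.90303) = 0.98179
Series (C and D): 0.99199 × 0.72036 = 0.71459
Parallel ([0.71459] and E): 1 − (1 − 0.71459)(1 − 0.86295) = 0.96088
Series ([0.98179] and [0.96088]): 0.98179 × 0.96088 = 0.943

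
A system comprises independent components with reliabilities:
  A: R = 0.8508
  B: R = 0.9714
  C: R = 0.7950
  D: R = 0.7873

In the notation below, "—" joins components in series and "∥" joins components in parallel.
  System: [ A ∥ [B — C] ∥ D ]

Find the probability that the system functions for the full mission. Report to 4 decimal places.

Series (B and C): 0.971400 × 0.795000 = 0.772263
Parallel (A, [0.772263], and D): 1 − (1 − 0.850800)(1 − 0.772263)(1 − 0.787300) = 0.9928

0.9928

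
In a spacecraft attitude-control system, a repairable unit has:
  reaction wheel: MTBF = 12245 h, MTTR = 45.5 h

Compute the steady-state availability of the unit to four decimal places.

A(reaction wheel) = MTBF/(MTBF+MTTR) = 12245/(12245+45.5) = 0.9963

0.9963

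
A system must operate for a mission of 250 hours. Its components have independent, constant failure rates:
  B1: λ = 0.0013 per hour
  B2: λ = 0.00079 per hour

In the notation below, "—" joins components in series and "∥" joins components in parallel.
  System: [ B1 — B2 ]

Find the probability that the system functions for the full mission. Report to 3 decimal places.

R(B1) = exp(−0.0013 × 250) = 0.72253
R(B2) = exp(−0.00079 × 250) = 0.82078
Series (B1 and B2): 0.72253 × 0.82078 = 0.593

0.593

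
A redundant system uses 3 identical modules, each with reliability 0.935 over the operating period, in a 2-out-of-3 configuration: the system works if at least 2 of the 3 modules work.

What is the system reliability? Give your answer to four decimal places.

0.9879

R = Σ_{i=2}^{3} C(3,i) p^i (1−p)^{3−i} with p = 0.935
C(3,2)·0.935^2·0.065^1 = 0.170474
C(3,3)·0.935^3·0.065^0 = 0.817400
Sum = 0.9879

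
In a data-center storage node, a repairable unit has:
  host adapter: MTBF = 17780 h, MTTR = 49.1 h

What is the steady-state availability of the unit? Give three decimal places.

A(host adapter) = MTBF/(MTBF+MTTR) = 17780/(17780+49.1) = 0.997

0.997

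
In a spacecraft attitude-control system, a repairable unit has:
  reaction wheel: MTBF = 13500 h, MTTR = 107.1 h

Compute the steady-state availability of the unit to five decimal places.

A(reaction wheel) = MTBF/(MTBF+MTTR) = 13500/(13500+107.1) = 0.99213

0.99213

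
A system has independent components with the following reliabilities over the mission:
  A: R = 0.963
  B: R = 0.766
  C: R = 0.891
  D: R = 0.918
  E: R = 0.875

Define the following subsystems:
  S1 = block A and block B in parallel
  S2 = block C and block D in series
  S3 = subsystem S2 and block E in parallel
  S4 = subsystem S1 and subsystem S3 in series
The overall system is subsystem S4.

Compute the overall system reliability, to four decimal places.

Parallel (A and B): 1 − (1 − 0.963000)(1 − 0.766000) = 0.991342
Series (C and D): 0.891000 × 0.918000 = 0.817938
Parallel ([0.817938] and E): 1 − (1 − 0.817938)(1 − 0.875000) = 0.977242
Series ([0.991342] and [0.977242]): 0.991342 × 0.977242 = 0.9688

0.9688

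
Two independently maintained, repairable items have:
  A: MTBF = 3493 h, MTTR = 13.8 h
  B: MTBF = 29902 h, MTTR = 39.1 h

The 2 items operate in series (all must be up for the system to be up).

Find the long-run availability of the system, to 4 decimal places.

0.9948

A(A) = MTBF/(MTBF+MTTR) = 3493/(3493+13.8) = 0.996065
A(B) = MTBF/(MTBF+MTTR) = 29902/(29902+39.1) = 0.998694
Series availability: 0.996065 × 0.998694 = 0.9948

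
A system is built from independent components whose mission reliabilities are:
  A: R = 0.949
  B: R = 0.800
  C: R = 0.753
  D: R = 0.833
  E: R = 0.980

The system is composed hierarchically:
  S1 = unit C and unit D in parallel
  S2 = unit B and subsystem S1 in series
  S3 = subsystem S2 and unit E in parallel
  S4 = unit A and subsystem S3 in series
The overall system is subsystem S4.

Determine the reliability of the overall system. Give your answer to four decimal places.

Parallel (C and D): 1 − (1 − 0.753000)(1 − 0.833000) = 0.958751
Series (B and [0.958751]): 0.800000 × 0.958751 = 0.767001
Parallel ([0.767001] and E): 1 − (1 − 0.767001)(1 − 0.980000) = 0.995340
Series (A and [0.995340]): 0.949000 × 0.995340 = 0.9446

0.9446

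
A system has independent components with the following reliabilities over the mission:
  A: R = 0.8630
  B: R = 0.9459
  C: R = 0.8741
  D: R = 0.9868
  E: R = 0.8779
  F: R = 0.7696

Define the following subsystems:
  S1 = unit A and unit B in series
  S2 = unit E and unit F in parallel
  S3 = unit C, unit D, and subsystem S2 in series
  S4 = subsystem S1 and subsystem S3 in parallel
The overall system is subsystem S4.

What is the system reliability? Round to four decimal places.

0.9703

Series (A and B): 0.863000 × 0.945900 = 0.816312
Parallel (E and F): 1 − (1 − 0.877900)(1 − 0.769600) = 0.971868
Series (C, D, and [0.971868]): 0.874100 × 0.986800 × 0.971868 = 0.838296
Parallel ([0.816312] and [0.838296]): 1 − (1 − 0.816312)(1 − 0.838296) = 0.9703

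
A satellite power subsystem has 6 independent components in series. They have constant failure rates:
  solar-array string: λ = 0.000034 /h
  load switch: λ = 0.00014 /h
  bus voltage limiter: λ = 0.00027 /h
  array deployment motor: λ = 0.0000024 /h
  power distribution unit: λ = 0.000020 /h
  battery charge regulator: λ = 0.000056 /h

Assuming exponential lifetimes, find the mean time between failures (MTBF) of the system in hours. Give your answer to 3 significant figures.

Series of exponential components: λ_sys = Σ λ_i
λ_sys = 0.000034 + 0.00014 + 0.00027 + 0.0000024 + 0.000020 + 0.000056 = 5.2240e-04 /h
MTBF = 1 / λ_sys = 1910 h

1910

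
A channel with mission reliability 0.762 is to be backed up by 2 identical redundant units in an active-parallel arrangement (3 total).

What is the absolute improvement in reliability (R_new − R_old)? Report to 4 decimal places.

R_before = 0.762
R_after = 1 − (1 − 0.762)^3 = 0.9865
ΔR = 0.9865 − 0.762 = 0.2245

0.2245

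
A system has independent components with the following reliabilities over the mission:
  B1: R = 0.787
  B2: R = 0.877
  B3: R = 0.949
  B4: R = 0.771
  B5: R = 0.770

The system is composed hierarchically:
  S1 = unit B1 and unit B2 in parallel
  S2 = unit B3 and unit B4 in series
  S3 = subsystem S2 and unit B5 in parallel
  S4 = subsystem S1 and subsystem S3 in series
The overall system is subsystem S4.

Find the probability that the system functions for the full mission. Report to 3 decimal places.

0.914

Parallel (B1 and B2): 1 − (1 − 0.78700)(1 − 0.87700) = 0.97380
Series (B3 and B4): 0.94900 × 0.77100 = 0.73168
Parallel ([0.73168] and B5): 1 − (1 − 0.73168)(1 − 0.77000) = 0.93829
Series ([0.97380] and [0.93829]): 0.97380 × 0.93829 = 0.914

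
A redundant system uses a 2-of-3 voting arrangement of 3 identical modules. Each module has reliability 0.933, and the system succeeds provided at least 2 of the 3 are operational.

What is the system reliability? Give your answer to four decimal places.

0.9871

R = Σ_{i=2}^{3} C(3,i) p^i (1−p)^{3−i} with p = 0.933
C(3,2)·0.933^2·0.067^1 = 0.174968
C(3,3)·0.933^3·0.067^0 = 0.812166
Sum = 0.9871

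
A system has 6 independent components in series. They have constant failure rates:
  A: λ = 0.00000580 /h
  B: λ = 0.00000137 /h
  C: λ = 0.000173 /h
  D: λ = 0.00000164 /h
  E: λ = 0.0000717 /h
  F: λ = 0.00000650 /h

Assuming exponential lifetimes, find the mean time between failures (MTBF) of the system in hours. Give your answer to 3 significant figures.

3850

Series of exponential components: λ_sys = Σ λ_i
λ_sys = 0.00000580 + 0.00000137 + 0.000173 + 0.00000164 + 0.0000717 + 0.00000650 = 2.6001e-04 /h
MTBF = 1 / λ_sys = 3850 h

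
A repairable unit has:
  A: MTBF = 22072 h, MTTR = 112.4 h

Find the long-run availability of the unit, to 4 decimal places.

0.9949

A(A) = MTBF/(MTBF+MTTR) = 22072/(22072+112.4) = 0.9949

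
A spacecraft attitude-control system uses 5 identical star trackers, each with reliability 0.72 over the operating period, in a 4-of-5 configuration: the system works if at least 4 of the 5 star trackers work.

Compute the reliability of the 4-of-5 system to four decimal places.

0.5697

R = Σ_{i=4}^{5} C(5,i) p^i (1−p)^{5−i} with p = 0.72
C(5,4)·0.72^4·0.28^1 = 0.376234
C(5,5)·0.72^5·0.28^0 = 0.193492
Sum = 0.5697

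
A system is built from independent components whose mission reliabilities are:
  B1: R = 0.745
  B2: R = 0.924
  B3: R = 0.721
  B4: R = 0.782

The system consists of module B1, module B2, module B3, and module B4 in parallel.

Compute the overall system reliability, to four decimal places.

Parallel (B1, B2, B3, and B4): 1 − (1 − 0.745000)(1 − 0.924000)(1 − 0.721000)(1 − 0.782000) = 0.9988

0.9988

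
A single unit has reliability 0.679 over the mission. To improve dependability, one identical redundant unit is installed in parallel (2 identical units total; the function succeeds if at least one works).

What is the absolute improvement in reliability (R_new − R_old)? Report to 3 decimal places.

0.218

R_before = 0.679
R_after = 1 − (1 − 0.679)^2 = 0.897
ΔR = 0.897 − 0.679 = 0.218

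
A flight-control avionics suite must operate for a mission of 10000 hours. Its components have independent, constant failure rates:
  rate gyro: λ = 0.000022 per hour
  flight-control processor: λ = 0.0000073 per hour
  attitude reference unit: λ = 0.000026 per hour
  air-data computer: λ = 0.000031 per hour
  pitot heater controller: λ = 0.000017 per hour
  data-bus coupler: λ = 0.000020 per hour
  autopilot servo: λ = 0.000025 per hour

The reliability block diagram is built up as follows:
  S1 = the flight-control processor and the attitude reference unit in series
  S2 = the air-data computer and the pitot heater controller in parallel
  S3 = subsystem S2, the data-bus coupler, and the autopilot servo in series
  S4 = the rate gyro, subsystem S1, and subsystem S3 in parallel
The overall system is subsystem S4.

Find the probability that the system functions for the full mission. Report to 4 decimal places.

0.9782

R(rate gyro) = exp(−0.000022 × 10000) = 0.802519
R(flight-control processor) = exp(−0.0000073 × 10000) = 0.929601
R(attitude reference unit) = exp(−0.000026 × 10000) = 0.771052
R(air-data computer) = exp(−0.000031 × 10000) = 0.733447
R(pitot heater controller) = exp(−0.000017 × 10000) = 0.843665
R(data-bus coupler) = exp(−0.000020 × 10000) = 0.818731
R(autopilot servo) = exp(−0.000025 × 10000) = 0.778801
Series (flight-control processor and attitude reference unit): 0.929601 × 0.771052 = 0.716771
Parallel (air-data computer and pitot heater controller): 1 − (1 − 0.733447)(1 − 0.843665) = 0.958328
Series ([0.958328], data-bus coupler, and autopilot servo): 0.958328 × 0.818731 × 0.778801 = 0.611057
Parallel (rate gyro, [0.716771], and [0.611057]): 1 − (1 − 0.802519)(1 − 0.716771)(1 − 0.611057) = 0.9782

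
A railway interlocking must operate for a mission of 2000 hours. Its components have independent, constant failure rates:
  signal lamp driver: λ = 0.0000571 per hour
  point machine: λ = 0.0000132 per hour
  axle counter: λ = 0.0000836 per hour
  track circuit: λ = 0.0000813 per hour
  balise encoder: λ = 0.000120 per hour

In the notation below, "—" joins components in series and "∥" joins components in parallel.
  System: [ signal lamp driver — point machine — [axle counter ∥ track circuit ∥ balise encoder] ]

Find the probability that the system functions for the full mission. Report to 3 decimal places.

0.865

R(signal lamp driver) = exp(−0.0000571 × 2000) = 0.89208
R(point machine) = exp(−0.0000132 × 2000) = 0.97395
R(axle counter) = exp(−0.0000836 × 2000) = 0.84603
R(track circuit) = exp(−0.0000813 × 2000) = 0.84993
R(balise encoder) = exp(−0.000120 × 2000) = 0.78663
Parallel (axle counter, track circuit, and balise encoder): 1 − (1 − 0.84603)(1 − 0.84993)(1 − 0.78663) = 0.99507
Series (signal lamp driver, point machine, and [0.99507]): 0.89208 × 0.97395 × 0.99507 = 0.865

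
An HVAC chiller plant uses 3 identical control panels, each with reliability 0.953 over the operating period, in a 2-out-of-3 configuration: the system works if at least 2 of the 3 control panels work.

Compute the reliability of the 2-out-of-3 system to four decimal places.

R = Σ_{i=2}^{3} C(3,i) p^i (1−p)^{3−i} with p = 0.953
C(3,2)·0.953^2·0.047^1 = 0.128057
C(3,3)·0.953^3·0.047^0 = 0.865523
Sum = 0.9936

0.9936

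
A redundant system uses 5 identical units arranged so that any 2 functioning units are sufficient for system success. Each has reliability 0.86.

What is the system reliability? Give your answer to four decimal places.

0.9983

R = Σ_{i=2}^{5} C(5,i) p^i (1−p)^{5−i} with p = 0.86
C(5,2)·0.86^2·0.14^3 = 0.020295
C(5,3)·0.86^3·0.14^2 = 0.124667
C(5,4)·0.86^4·0.14^1 = 0.382906
C(5,5)·0.86^5·0.14^0 = 0.470427
Sum = 0.9983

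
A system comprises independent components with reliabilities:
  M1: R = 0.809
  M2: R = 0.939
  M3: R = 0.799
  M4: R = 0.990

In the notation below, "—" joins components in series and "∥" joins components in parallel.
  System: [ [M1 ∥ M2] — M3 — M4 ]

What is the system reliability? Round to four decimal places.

Parallel (M1 and M2): 1 − (1 − 0.809000)(1 − 0.939000) = 0.988349
Series ([0.988349], M3, and M4): 0.988349 × 0.799000 × 0.990000 = 0.7818

0.7818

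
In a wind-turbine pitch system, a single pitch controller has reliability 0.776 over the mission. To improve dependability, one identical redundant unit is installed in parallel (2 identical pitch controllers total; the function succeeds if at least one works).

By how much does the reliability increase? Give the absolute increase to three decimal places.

0.174

R_before = 0.776
R_after = 1 − (1 − 0.776)^2 = 0.950
ΔR = 0.950 − 0.776 = 0.174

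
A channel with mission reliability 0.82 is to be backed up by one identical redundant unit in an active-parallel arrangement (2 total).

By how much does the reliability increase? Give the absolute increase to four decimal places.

0.1476

R_before = 0.82
R_after = 1 − (1 − 0.82)^2 = 0.9676
ΔR = 0.9676 − 0.82 = 0.1476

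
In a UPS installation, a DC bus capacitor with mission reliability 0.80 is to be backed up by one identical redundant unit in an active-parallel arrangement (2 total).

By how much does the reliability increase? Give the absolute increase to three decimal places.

0.160

R_before = 0.80
R_after = 1 − (1 − 0.80)^2 = 0.960
ΔR = 0.960 − 0.80 = 0.160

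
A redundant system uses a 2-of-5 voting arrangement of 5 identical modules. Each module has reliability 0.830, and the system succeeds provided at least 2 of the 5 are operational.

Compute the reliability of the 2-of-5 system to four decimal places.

R = Σ_{i=2}^{5} C(5,i) p^i (1−p)^{5−i} with p = 0.830
C(5,2)·0.830^2·0.170^3 = 0.033846
C(5,3)·0.830^3·0.170^2 = 0.165246
C(5,4)·0.830^4·0.170^1 = 0.403396
C(5,5)·0.830^5·0.170^0 = 0.393904
Sum = 0.9964

0.9964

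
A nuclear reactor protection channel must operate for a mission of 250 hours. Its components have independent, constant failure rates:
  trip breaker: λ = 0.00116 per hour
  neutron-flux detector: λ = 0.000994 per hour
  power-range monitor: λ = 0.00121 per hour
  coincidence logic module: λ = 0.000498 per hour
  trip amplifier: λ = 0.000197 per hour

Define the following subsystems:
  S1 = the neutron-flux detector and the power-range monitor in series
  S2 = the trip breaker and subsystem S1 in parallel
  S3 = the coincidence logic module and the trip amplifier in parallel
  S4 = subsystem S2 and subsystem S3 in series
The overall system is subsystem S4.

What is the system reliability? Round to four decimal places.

0.8883

R(trip breaker) = exp(−0.00116 × 250) = 0.748264
R(neutron-flux detector) = exp(−0.000994 × 250) = 0.779970
R(power-range monitor) = exp(−0.00121 × 250) = 0.738968
R(coincidence logic module) = exp(−0.000498 × 250) = 0.882938
R(trip amplifier) = exp(−0.000197 × 250) = 0.951943
Series (neutron-flux detector and power-range monitor): 0.779970 × 0.738968 = 0.576373
Parallel (trip breaker and [0.576373]): 1 − (1 − 0.748264)(1 − 0.576373) = 0.893358
Parallel (coincidence logic module and trip amplifier): 1 − (1 − 0.882938)(1 − 0.951943) = 0.994374
Series ([0.893358] and [0.994374]): 0.893358 × 0.994374 = 0.8883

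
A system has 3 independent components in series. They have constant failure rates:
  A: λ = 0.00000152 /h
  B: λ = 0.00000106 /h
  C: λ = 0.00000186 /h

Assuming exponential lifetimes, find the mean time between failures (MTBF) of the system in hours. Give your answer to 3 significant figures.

225000

Series of exponential components: λ_sys = Σ λ_i
λ_sys = 0.00000152 + 0.00000106 + 0.00000186 = 4.4400e-06 /h
MTBF = 1 / λ_sys = 225000 h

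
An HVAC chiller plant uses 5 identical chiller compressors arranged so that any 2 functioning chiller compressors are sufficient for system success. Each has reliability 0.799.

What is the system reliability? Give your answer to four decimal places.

R = Σ_{i=2}^{5} C(5,i) p^i (1−p)^{5−i} with p = 0.799
C(5,2)·0.799^2·0.201^3 = 0.051842
C(5,3)·0.799^3·0.201^2 = 0.206078
C(5,4)·0.799^4·0.201^1 = 0.409594
C(5,5)·0.799^5·0.201^0 = 0.325637
Sum = 0.9932

0.9932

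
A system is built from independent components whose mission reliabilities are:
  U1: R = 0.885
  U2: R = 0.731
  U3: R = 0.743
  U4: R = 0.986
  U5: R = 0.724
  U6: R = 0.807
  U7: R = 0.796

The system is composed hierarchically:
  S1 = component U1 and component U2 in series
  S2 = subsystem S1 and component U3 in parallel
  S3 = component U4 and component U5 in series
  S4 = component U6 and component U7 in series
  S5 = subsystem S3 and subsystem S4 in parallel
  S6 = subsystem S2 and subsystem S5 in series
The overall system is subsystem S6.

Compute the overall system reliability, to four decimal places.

0.8162

Series (U1 and U2): 0.885000 × 0.731000 = 0.646935
Parallel ([0.646935] and U3): 1 − (1 − 0.646935)(1 − 0.743000) = 0.909262
Series (U4 and U5): 0.986000 × 0.724000 = 0.713864
Series (U6 and U7): 0.807000 × 0.796000 = 0.642372
Parallel ([0.713864] and [0.642372]): 1 − (1 − 0.713864)(1 − 0.642372) = 0.897670
Series ([0.909262] and [0.897670]): 0.909262 × 0.897670 = 0.8162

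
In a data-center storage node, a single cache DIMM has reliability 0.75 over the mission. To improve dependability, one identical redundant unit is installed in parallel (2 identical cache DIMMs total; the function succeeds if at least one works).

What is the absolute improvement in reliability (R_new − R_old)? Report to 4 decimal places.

R_before = 0.75
R_after = 1 − (1 − 0.75)^2 = 0.9375
ΔR = 0.9375 − 0.75 = 0.1875

0.1875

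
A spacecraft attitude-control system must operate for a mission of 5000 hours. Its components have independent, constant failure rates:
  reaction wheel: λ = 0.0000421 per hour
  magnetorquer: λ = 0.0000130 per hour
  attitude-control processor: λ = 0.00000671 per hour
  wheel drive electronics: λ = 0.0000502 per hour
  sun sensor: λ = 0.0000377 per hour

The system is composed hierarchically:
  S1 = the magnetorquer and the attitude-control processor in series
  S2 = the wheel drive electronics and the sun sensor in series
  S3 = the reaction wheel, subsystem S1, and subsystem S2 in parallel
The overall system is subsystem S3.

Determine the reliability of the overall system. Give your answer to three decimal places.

0.994

R(reaction wheel) = exp(−0.0000421 × 5000) = 0.81018
R(magnetorquer) = exp(−0.0000130 × 5000) = 0.93707
R(attitude-control processor) = exp(−0.00000671 × 5000) = 0.96701
R(wheel drive electronics) = exp(−0.0000502 × 5000) = 0.77802
R(sun sensor) = exp(−0.0000377 × 5000) = 0.82820
Series (magnetorquer and attitude-control processor): 0.93707 × 0.96701 = 0.90616
Series (wheel drive electronics and sun sensor): 0.77802 × 0.82820 = 0.64436
Parallel (reaction wheel, [0.90616], and [0.64436]): 1 − (1 − 0.81018)(1 − 0.90616)(1 − 0.64436) = 0.994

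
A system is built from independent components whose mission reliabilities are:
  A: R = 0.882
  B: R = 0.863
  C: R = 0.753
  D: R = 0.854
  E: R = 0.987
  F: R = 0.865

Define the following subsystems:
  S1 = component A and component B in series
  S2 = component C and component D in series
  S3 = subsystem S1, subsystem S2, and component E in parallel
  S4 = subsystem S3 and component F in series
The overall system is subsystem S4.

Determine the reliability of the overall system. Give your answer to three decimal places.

Series (A and B): 0.88200 × 0.86300 = 0.76117
Series (C and D): 0.75300 × 0.85400 = 0.64306
Parallel ([0.76117], [0.64306], and E): 1 − (1 − 0.76117)(1 − 0.64306)(1 − 0.98700) = 0.99889
Series ([0.99889] and F): 0.99889 × 0.86500 = 0.864

0.864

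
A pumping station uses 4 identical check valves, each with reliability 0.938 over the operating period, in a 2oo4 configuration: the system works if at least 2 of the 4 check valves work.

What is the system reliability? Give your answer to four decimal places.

0.9991

R = Σ_{i=2}^{4} C(4,i) p^i (1−p)^{4−i} with p = 0.938
C(4,2)·0.938^2·0.062^2 = 0.020293
C(4,3)·0.938^3·0.062^1 = 0.204673
C(4,4)·0.938^4·0.062^0 = 0.774125
Sum = 0.9991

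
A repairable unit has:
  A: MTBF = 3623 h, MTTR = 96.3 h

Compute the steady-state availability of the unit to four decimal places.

0.9741

A(A) = MTBF/(MTBF+MTTR) = 3623/(3623+96.3) = 0.9741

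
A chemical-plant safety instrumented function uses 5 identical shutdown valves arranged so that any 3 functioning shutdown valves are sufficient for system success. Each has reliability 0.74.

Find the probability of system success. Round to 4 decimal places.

0.8857

R = Σ_{i=3}^{5} C(5,i) p^i (1−p)^{5−i} with p = 0.74
C(5,3)·0.74^3·0.26^2 = 0.273931
C(5,4)·0.74^4·0.26^1 = 0.389825
C(5,5)·0.74^5·0.26^0 = 0.221901
Sum = 0.8857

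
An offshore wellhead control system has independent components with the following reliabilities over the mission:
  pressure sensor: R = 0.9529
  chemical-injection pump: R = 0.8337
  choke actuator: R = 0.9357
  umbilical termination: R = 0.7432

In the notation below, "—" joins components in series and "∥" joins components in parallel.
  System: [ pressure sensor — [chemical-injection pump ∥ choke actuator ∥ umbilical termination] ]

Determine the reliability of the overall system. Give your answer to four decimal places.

0.9503

Parallel (chemical-injection pump, choke actuator, and umbilical termination): 1 − (1 − 0.833700)(1 − 0.935700)(1 − 0.743200) = 0.997254
Series (pressure sensor and [0.997254]): 0.952900 × 0.997254 = 0.9503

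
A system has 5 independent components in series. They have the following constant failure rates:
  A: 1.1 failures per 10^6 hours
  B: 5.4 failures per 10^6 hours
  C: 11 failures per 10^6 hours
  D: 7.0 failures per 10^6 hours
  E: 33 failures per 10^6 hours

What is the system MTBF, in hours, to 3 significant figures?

17400

Series of exponential components: λ_sys = Σ λ_i
λ_sys = 0.0000011 + 0.0000054 + 0.000011 + 0.0000070 + 0.000033 = 5.7500e-05 /h
MTBF = 1 / λ_sys = 17400 h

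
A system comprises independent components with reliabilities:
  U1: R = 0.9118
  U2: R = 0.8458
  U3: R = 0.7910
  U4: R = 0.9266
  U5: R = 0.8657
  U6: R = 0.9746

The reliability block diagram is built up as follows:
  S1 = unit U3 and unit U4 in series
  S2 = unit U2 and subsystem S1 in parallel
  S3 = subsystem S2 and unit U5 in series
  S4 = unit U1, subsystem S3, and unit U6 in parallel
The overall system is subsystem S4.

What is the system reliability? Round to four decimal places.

Series (U3 and U4): 0.791000 × 0.926600 = 0.732941
Parallel (U2 and [0.732941]): 1 − (1 − 0.845800)(1 − 0.732941) = 0.958820
Series ([0.958820] and U5): 0.958820 × 0.865700 = 0.830050
Parallel (U1, [0.830050], and U6): 1 − (1 − 0.911800)(1 − 0.830050)(1 − 0.974600) = 0.9996

0.9996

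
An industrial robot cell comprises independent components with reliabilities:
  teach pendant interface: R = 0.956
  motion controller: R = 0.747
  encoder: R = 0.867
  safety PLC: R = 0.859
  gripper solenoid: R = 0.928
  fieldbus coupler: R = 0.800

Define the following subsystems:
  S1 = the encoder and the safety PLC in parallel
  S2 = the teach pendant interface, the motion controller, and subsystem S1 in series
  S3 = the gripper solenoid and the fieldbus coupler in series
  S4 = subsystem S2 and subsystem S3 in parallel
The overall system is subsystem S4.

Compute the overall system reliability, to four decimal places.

0.9229

Parallel (encoder and safety PLC): 1 − (1 − 0.867000)(1 − 0.859000) = 0.981247
Series (teach pendant interface, motion controller, and [0.981247]): 0.956000 × 0.747000 × 0.981247 = 0.700740
Series (gripper solenoid and fieldbus coupler): 0.928000 × 0.800000 = 0.742400
Parallel ([0.700740] and [0.742400]): 1 − (1 − 0.700740)(1 − 0.742400) = 0.9229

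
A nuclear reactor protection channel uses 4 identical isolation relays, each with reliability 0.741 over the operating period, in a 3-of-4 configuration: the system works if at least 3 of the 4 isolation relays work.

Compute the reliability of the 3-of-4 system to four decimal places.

0.7230

R = Σ_{i=3}^{4} C(4,i) p^i (1−p)^{4−i} with p = 0.741
C(4,3)·0.741^3·0.259^1 = 0.421516
C(4,4)·0.741^4·0.259^0 = 0.301490
Sum = 0.7230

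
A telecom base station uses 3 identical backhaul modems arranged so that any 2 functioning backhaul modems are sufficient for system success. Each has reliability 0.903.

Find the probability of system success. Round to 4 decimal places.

R = Σ_{i=2}^{3} C(3,i) p^i (1−p)^{3−i} with p = 0.903
C(3,2)·0.903^2·0.097^1 = 0.237284
C(3,3)·0.903^3·0.097^0 = 0.736314
Sum = 0.9736

0.9736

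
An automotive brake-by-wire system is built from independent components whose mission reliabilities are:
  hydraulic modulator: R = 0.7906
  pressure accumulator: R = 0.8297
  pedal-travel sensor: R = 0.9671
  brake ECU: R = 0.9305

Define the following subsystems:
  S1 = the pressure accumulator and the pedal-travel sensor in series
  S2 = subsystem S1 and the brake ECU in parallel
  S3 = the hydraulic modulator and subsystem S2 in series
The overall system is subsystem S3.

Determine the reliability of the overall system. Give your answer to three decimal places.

0.780

Series (pressure accumulator and pedal-travel sensor): 0.82970 × 0.96710 = 0.80240
Parallel ([0.80240] and brake ECU): 1 − (1 − 0.80240)(1 − 0.93050) = 0.98627
Series (hydraulic modulator and [0.98627]): 0.79060 × 0.98627 = 0.780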